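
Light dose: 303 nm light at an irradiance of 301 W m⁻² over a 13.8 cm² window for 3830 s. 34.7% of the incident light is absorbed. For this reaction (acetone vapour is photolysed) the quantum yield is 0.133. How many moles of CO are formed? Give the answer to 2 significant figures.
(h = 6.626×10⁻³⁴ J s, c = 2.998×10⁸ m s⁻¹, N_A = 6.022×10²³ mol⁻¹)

Photon energy at 303 nm: hc/λ = (6.626×10⁻³⁴)(2.998×10⁸)/(303×10⁻⁹) = 6.556×10⁻¹⁹ J.
Energy delivered: (301 W m⁻²)(13.8×10⁻⁴ m²)(3830 s) = 1591 J.
Photons incident: 1591 / 6.556×10⁻¹⁹ = 2.427×10²¹, i.e. 2.427×10²¹/6.022×10²³ = 0.004030 mol.
Photons absorbed: 0.347 × 0.004030 = 0.001398 mol.
Product: Φ × n_abs = 0.133 × 0.001398 = 1.859×10⁻⁴ mol.

1.9×10⁻⁴ mol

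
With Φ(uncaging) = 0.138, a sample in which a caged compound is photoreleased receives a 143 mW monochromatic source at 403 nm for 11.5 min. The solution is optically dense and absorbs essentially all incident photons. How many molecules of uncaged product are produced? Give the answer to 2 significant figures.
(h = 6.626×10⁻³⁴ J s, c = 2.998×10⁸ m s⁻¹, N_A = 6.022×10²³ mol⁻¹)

2.8×10¹⁹ molecules

Photon energy at 403 nm: hc/λ = (6.626×10⁻³⁴)(2.998×10⁸)/(403×10⁻⁹) = 4.929×10⁻¹⁹ J.
Energy delivered: (143 mW)(690 s) = 98.67 J.
Photons incident: 98.67 / 4.929×10⁻¹⁹ = 2.002×10²⁰, i.e. 2.002×10²⁰/6.022×10²³ = 3.324×10⁻⁴ mol.
Product: Φ × n_abs = 0.138 × 3.324×10⁻⁴ = 4.587×10⁻⁵ mol.
As a count: 4.587×10⁻⁵ × 6.022×10²³ = 2.8×10¹⁹.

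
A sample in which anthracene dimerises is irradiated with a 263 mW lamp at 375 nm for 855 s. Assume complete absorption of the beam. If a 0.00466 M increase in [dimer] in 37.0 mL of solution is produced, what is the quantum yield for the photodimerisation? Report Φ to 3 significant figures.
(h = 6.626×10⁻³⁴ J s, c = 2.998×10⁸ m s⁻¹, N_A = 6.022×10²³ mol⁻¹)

Φ = 0.245

Product: (0.00466 M)(0.037 L) = 1.724×10⁻⁴ mol.
Photon energy at 375 nm: hc/λ = (6.626×10⁻³⁴)(2.998×10⁸)/(375×10⁻⁹) = 5.297×10⁻¹⁹ J.
Energy delivered: (263 mW)(855 s) = 224.9 J.
Photons incident: 224.9 / 5.297×10⁻¹⁹ = 4.246×10²⁰, i.e. 4.246×10²⁰/6.022×10²³ = 7.051×10⁻⁴ mol.
Φ = 1.724×10⁻⁴ mol / 7.051×10⁻⁴ mol photons = 0.245.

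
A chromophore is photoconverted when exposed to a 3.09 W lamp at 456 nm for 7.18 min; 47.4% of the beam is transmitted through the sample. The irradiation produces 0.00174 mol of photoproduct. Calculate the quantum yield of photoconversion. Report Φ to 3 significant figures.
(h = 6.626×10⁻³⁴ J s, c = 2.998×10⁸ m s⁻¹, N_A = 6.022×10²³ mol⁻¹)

Photon energy at 456 nm: hc/λ = (6.626×10⁻³⁴)(2.998×10⁸)/(456×10⁻⁹) = 4.356×10⁻¹⁹ J.
Energy delivered: (3.09 W)(430.8 s) = 1331 J.
Photons incident: 1331 / 4.356×10⁻¹⁹ = 3.056×10²¹, i.e. 3.056×10²¹/6.022×10²³ = 0.005075 mol.
Fraction absorbed: 1 − 47.4/100 = 0.5260.
Photons absorbed: 0.5260 × 0.005075 = 0.002669 mol.
Φ = 0.00174 mol / 0.002669 mol photons = 0.652.

Φ = 0.652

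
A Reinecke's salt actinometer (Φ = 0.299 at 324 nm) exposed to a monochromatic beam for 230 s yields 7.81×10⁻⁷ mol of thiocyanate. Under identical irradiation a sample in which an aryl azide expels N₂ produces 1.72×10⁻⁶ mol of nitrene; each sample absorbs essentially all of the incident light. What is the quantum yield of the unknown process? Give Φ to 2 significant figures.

Φ = 0.66

Photons absorbed by the actinometer: 7.81×10⁻⁷ / 0.299 = 2.612×10⁻⁶ mol.
Φ(unknown) = 1.72×10⁻⁶ / 2.612×10⁻⁶ = 0.66.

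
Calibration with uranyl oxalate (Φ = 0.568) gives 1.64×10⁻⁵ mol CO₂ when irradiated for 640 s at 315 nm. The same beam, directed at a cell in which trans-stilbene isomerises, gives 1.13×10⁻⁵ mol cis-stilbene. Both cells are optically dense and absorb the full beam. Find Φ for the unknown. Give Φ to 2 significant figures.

Φ = 0.39

Photons absorbed by the actinometer: 1.64×10⁻⁵ / 0.568 = 2.887×10⁻⁵ mol.
Φ(unknown) = 1.13×10⁻⁵ / 2.887×10⁻⁵ = 0.39.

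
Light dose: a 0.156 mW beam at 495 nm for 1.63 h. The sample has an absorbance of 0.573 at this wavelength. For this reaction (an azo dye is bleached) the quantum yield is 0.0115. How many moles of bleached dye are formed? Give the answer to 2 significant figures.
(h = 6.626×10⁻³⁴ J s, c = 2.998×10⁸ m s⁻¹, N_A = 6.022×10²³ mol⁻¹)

3.2×10⁻⁸ mol

Photon energy at 495 nm: hc/λ = (6.626×10⁻³⁴)(2.998×10⁸)/(495×10⁻⁹) = 4.013×10⁻¹⁹ J.
Energy delivered: (0.156 mW)(5868 s) = 0.9154 J.
Photons incident: 0.9154 / 4.013×10⁻¹⁹ = 2.281×10¹⁸, i.e. 2.281×10¹⁸/6.022×10²³ = 3.788×10⁻⁶ mol.
Fraction absorbed: 1 − 10^(−0.573) = 0.7327.
Photons absorbed: 0.7327 × 3.788×10⁻⁶ = 2.775×10⁻⁶ mol.
Product: Φ × n_abs = 0.0115 × 2.775×10⁻⁶ = 3.191×10⁻⁸ mol.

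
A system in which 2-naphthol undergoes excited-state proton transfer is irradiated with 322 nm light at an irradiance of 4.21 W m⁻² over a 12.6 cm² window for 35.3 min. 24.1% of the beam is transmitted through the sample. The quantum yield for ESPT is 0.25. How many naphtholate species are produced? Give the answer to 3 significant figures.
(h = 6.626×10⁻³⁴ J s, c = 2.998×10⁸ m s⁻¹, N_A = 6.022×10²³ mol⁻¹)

3.46×10¹⁸ species

Photon energy at 322 nm: hc/λ = (6.626×10⁻³⁴)(2.998×10⁸)/(322×10⁻⁹) = 6.169×10⁻¹⁹ J.
Energy delivered: (4.21 W m⁻²)(12.6×10⁻⁴ m²)(2118 s) = 11.24 J.
Photons incident: 11.24 / 6.169×10⁻¹⁹ = 1.822×10¹⁹, i.e. 1.822×10¹⁹/6.022×10²³ = 3.026×10⁻⁵ mol.
Fraction absorbed: 1 − 24.1/100 = 0.7590.
Photons absorbed: 0.7590 × 3.026×10⁻⁵ = 2.297×10⁻⁵ mol.
Product: Φ × n_abs = 0.25 × 2.297×10⁻⁵ = 5.743×10⁻⁶ mol.
As a count: 5.743×10⁻⁶ × 6.022×10²³ = 3.46×10¹⁸.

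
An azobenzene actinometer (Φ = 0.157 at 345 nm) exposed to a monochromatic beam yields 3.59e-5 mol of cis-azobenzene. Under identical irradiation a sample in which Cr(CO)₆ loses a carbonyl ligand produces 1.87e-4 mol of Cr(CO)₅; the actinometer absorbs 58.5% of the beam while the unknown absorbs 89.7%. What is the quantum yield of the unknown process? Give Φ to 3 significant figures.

Photons absorbed by the actinometer: 3.59e-5 / 0.157 = 2.287e-4 mol.
Incident flux: 2.287e-4 / 0.585 = 3.909e-4 einstein.
Absorbed by unknown: 0.897 × 3.909e-4 = 3.506e-4 mol.
Φ(unknown) = 1.87e-4 / 3.506e-4 = 0.533.

Φ = 0.533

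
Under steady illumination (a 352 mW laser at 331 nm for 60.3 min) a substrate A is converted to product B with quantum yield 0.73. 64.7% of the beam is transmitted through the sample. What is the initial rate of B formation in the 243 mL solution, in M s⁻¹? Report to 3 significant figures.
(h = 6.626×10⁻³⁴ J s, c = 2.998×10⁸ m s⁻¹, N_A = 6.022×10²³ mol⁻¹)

1.03×10⁻⁶ M s⁻¹

Photon energy at 331 nm: hc/λ = (6.626×10⁻³⁴)(2.998×10⁸)/(331×10⁻⁹) = 6.001×10⁻¹⁹ J.
Energy delivered: (352 mW)(3618 s) = 1274 J.
Photons incident: 1274 / 6.001×10⁻¹⁹ = 2.123×10²¹, i.e. 2.123×10²¹/6.022×10²³ = 0.003525 mol.
Fraction absorbed: 1 − 64.7/100 = 0.3530.
Photons absorbed: 0.3530 × 0.003525 = 0.001244 mol.
Product formed: 0.73 × 0.001244 = 9.081×10⁻⁴ mol.
Rate: 9.081×10⁻⁴ mol / (3618 s × 0.243 L) = 1.03×10⁻⁶ M s⁻¹.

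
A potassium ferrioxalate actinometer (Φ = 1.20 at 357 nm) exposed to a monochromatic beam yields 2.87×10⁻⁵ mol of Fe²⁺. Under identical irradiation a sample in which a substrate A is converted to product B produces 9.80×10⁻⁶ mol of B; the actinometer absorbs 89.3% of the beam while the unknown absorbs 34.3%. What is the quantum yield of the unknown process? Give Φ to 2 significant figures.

Φ = 1.1

Photons absorbed by the actinometer: 2.87×10⁻⁵ / 1.20 = 2.392×10⁻⁵ mol.
Incident flux: 2.392×10⁻⁵ / 0.893 = 2.679×10⁻⁵ einstein.
Absorbed by unknown: 0.343 × 2.679×10⁻⁵ = 9.189×10⁻⁶ mol.
Φ(unknown) = 9.80×10⁻⁶ / 9.189×10⁻⁶ = 1.1.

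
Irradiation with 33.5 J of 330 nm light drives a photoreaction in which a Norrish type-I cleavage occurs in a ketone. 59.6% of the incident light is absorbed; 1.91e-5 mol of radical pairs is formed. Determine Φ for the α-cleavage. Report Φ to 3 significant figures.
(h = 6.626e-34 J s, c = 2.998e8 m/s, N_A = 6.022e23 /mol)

Photon energy at 330 nm: hc/λ = (6.626e-34)(2.998e8)/(330e-9) = 6.020e-19 J.
Photons incident: 33.5 / 6.020e-19 = 5.565e19, i.e. 5.565e19/6.022e23 = 9.241e-5 mol.
Photons absorbed: 0.596 × 9.241e-5 = 5.508e-5 mol.
Φ = 1.91e-5 mol / 5.508e-5 mol photons = 0.347.

Φ = 0.347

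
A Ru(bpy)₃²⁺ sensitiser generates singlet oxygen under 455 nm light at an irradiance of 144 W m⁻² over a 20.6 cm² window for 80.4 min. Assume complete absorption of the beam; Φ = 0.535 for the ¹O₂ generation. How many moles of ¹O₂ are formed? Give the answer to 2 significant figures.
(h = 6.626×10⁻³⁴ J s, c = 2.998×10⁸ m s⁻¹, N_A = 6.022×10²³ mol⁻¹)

0.0029 mol

Photon energy at 455 nm: hc/λ = (6.626×10⁻³⁴)(2.998×10⁸)/(455×10⁻⁹) = 4.366×10⁻¹⁹ J.
Energy delivered: (144 W m⁻²)(20.6×10⁻⁴ m²)(4824 s) = 1431 J.
Photons incident: 1431 / 4.366×10⁻¹⁹ = 3.278×10²¹, i.e. 3.278×10²¹/6.022×10²³ = 0.005443 mol.
Product: Φ × n_abs = 0.535 × 0.005443 = 0.002912 mol.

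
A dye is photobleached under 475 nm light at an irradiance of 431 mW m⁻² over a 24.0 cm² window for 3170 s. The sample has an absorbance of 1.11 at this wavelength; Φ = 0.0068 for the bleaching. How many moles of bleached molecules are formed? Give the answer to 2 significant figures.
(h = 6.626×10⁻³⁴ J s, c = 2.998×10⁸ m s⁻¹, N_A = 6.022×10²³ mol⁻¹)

Photon energy at 475 nm: hc/λ = (6.626×10⁻³⁴)(2.998×10⁸)/(475×10⁻⁹) = 4.182×10⁻¹⁹ J.
Energy delivered: (431 mW m⁻²)(24.0×10⁻⁴ m²)(3170 s) = 3.279 J.
Photons incident: 3.279 / 4.182×10⁻¹⁹ = 7.841×10¹⁸, i.e. 7.841×10¹⁸/6.022×10²³ = 1.302×10⁻⁵ mol.
Fraction absorbed: 1 − 10^(−1.11) = 0.9224.
Photons absorbed: 0.9224 × 1.302×10⁻⁵ = 1.201×10⁻⁵ mol.
Product: Φ × n_abs = 0.0068 × 1.201×10⁻⁵ = 8.167×10⁻⁸ mol.

8.2×10⁻⁸ mol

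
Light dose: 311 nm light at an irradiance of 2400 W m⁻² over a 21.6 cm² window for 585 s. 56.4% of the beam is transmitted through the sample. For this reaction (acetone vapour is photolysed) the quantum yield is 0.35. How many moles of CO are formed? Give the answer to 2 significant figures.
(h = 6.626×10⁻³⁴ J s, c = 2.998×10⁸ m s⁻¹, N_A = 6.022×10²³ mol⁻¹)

Photon energy at 311 nm: hc/λ = (6.626×10⁻³⁴)(2.998×10⁸)/(311×10⁻⁹) = 6.387×10⁻¹⁹ J.
Energy delivered: (2400 W m⁻²)(21.6×10⁻⁴ m²)(585 s) = 3033 J.
Photons incident: 3033 / 6.387×10⁻¹⁹ = 4.749×10²¹, i.e. 4.749×10²¹/6.022×10²³ = 0.007886 mol.
Fraction absorbed: 1 − 56.4/100 = 0.4360.
Photons absorbed: 0.4360 × 0.007886 = 0.003438 mol.
Product: Φ × n_abs = 0.35 × 0.003438 = 0.001203 mol.

0.0012 mol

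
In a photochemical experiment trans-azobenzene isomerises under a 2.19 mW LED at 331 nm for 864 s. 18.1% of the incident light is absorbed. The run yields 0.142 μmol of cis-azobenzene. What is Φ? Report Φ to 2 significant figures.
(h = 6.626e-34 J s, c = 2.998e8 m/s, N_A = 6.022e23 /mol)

Φ = 0.15

Product: 0.142 μmol = 1.42e-7 mol.
Photon energy at 331 nm: hc/λ = (6.626e-34)(2.998e8)/(331e-9) = 6.001e-19 J.
Energy delivered: (2.19 mW)(864 s) = 1.892 J.
Photons incident: 1.892 / 6.001e-19 = 3.153e18, i.e. 3.153e18/6.022e23 = 5.236e-6 mol.
Photons absorbed: 0.181 × 5.236e-6 = 9.477e-7 mol.
Φ = 1.42e-7 mol / 9.477e-7 mol photons = 0.15.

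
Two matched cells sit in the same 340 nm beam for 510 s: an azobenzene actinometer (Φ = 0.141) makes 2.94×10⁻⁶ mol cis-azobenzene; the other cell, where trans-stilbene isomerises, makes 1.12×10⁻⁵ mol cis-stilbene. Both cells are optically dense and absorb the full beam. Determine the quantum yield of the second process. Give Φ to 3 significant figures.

Φ = 0.537

Photons absorbed by the actinometer: 2.94×10⁻⁶ / 0.141 = 2.085×10⁻⁵ mol.
Φ(unknown) = 1.12×10⁻⁵ / 2.085×10⁻⁵ = 0.537.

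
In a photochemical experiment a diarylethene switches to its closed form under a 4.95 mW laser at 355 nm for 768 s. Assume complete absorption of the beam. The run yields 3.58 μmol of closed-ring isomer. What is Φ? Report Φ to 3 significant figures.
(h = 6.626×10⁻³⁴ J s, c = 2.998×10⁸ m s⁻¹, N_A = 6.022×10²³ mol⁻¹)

Product: 3.58 μmol = 3.58×10⁻⁶ mol.
Photon energy at 355 nm: hc/λ = (6.626×10⁻³⁴)(2.998×10⁸)/(355×10⁻⁹) = 5.596×10⁻¹⁹ J.
Energy delivered: (4.95 mW)(768 s) = 3.802 J.
Photons incident: 3.802 / 5.596×10⁻¹⁹ = 6.794×10¹⁸, i.e. 6.794×10¹⁸/6.022×10²³ = 1.128×10⁻⁵ mol.
Φ = 3.58×10⁻⁶ mol / 1.128×10⁻⁵ mol photons = 0.317.

Φ = 0.317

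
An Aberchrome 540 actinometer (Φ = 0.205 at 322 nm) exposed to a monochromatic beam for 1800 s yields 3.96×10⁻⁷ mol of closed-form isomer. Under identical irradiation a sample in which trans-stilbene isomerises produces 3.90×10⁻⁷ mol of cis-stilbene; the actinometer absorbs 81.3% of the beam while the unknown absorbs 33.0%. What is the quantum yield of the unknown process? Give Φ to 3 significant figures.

Φ = 0.497

Photons absorbed by the actinometer: 3.96×10⁻⁷ / 0.205 = 1.932×10⁻⁶ mol.
Incident flux: 1.932×10⁻⁶ / 0.813 = 2.376×10⁻⁶ einstein.
Absorbed by unknown: 0.330 × 2.376×10⁻⁶ = 7.841×10⁻⁷ mol.
Φ(unknown) = 3.90×10⁻⁷ / 7.841×10⁻⁷ = 0.497.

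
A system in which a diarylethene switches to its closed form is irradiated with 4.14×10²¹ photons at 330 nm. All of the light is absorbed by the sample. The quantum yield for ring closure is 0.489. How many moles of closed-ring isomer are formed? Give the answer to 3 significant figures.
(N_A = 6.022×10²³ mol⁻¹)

Moles of photons: 4.14×10²¹ / 6.022×10²³ = 0.006875 mol.
Product: Φ × n_abs = 0.489 × 0.006875 = 0.003362 mol.

0.00336 mol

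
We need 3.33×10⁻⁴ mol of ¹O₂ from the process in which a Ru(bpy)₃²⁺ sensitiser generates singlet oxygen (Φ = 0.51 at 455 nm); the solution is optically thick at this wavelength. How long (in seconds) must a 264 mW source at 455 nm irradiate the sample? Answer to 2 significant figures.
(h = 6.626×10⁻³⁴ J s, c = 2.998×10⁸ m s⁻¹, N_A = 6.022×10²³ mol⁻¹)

t ≈ 650 s

Photons that must be absorbed: 3.33×10⁻⁴ / 0.51 = 6.529×10⁻⁴ mol.
Photon energy: hc/λ = 4.366×10⁻¹⁹ J; per mole, 2.629×10⁵ J mol⁻¹.
Energy required: 6.529×10⁻⁴ × 2.629×10⁵ = 171.6 J.
Time: 171.6 J / 0.264 W = 650 s.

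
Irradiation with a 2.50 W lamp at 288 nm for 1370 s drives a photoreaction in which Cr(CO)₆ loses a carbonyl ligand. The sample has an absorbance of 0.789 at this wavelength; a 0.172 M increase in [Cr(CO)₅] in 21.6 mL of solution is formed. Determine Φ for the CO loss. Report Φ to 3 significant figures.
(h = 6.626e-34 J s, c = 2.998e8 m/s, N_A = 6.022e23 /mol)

Φ = 0.538

Product: (0.172 M)(0.0216 L) = 0.003715 mol.
Photon energy at 288 nm: hc/λ = (6.626e-34)(2.998e8)/(288e-9) = 6.897e-19 J.
Energy delivered: (2.50 W)(1370 s) = 3425 J.
Photons incident: 3425 / 6.897e-19 = 4.966e21, i.e. 4.966e21/6.022e23 = 0.008246 mol.
Fraction absorbed: 1 − 10^(−0.789) = 0.8374.
Photons absorbed: 0.8374 × 0.008246 = 0.006905 mol.
Φ = 0.003715 mol / 0.006905 mol photons = 0.538.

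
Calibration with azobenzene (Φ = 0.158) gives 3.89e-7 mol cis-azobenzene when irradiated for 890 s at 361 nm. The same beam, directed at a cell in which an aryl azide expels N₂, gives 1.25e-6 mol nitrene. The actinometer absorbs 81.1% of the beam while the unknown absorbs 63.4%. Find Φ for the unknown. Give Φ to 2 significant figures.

Photons absorbed by the actinometer: 3.89e-7 / 0.158 = 2.462e-6 mol.
Incident flux: 2.462e-6 / 0.811 = 3.036e-6 einstein.
Absorbed by unknown: 0.634 × 3.036e-6 = 1.925e-6 mol.
Φ(unknown) = 1.25e-6 / 1.925e-6 = 0.65.

Φ = 0.65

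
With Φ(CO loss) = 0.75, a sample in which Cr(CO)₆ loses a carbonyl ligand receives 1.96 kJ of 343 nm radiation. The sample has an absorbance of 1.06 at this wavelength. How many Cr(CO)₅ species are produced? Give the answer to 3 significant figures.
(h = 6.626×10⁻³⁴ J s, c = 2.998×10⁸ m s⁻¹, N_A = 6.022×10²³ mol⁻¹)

Photon energy at 343 nm: hc/λ = (6.626×10⁻³⁴)(2.998×10⁸)/(343×10⁻⁹) = 5.791×10⁻¹⁹ J.
Incident energy: 1.96 kJ = 1960 J.
Photons incident: 1960 / 5.791×10⁻¹⁹ = 3.385×10²¹, i.e. 3.385×10²¹/6.022×10²³ = 0.005621 mol.
Fraction absorbed: 1 − 10^(−1.06) = 0.9129.
Photons absorbed: 0.9129 × 0.005621 = 0.005131 mol.
Product: Φ × n_abs = 0.75 × 0.005131 = 0.003848 mol.
As a count: 0.003848 × 6.022×10²³ = 2.32×10²¹.

2.32×10²¹ species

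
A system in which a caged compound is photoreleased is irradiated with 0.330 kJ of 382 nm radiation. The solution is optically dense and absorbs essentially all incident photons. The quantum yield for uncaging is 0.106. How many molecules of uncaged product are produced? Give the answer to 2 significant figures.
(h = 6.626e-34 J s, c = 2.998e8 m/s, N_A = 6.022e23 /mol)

6.7e19 molecules

Photon energy at 382 nm: hc/λ = (6.626e-34)(2.998e8)/(382e-9) = 5.200e-19 J.
Incident energy: 0.330 kJ = 330 J.
Photons incident: 330 / 5.200e-19 = 6.346e20, i.e. 6.346e20/6.022e23 = 0.001054 mol.
Product: Φ × n_abs = 0.106 × 0.001054 = 1.117e-4 mol.
As a count: 1.117e-4 × 6.022e23 = 6.7e19.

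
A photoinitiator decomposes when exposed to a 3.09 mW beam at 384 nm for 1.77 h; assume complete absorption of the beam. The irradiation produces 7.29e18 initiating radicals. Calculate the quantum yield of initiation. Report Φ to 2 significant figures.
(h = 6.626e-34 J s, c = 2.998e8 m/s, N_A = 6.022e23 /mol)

Φ = 0.19

Product: 7.29e18 / 6.022e23 = 1.211e-5 mol.
Photon energy at 384 nm: hc/λ = (6.626e-34)(2.998e8)/(384e-9) = 5.173e-19 J.
Energy delivered: (3.09 mW)(6372 s) = 19.69 J.
Photons incident: 19.69 / 5.173e-19 = 3.806e19, i.e. 3.806e19/6.022e23 = 6.320e-5 mol.
Φ = 1.211e-5 mol / 6.320e-5 mol photons = 0.19.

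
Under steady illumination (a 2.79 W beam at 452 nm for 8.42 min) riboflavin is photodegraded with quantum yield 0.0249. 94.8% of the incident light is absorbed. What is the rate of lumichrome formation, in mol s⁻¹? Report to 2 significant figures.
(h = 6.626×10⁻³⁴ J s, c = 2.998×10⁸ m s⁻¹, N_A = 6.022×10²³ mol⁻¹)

Photon energy at 452 nm: hc/λ = (6.626×10⁻³⁴)(2.998×10⁸)/(452×10⁻⁹) = 4.395×10⁻¹⁹ J.
Energy delivered: (2.79 W)(505.2 s) = 1410 J.
Photons incident: 1410 / 4.395×10⁻¹⁹ = 3.208×10²¹, i.e. 3.208×10²¹/6.022×10²³ = 0.005327 mol.
Photons absorbed: 0.948 × 0.005327 = 0.005050 mol.
Product formed: 0.0249 × 0.005050 = 1.257×10⁻⁴ mol.
Rate: 1.257×10⁻⁴ / 505.2 s = 2.5×10⁻⁷ mol s⁻¹.

2.5×10⁻⁷ mol s⁻¹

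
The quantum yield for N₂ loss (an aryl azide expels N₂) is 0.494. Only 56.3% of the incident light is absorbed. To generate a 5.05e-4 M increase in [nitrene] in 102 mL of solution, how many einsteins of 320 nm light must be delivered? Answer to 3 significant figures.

Product: (5.05e-4 M)(0.102 L) = 5.151e-5 mol.
Photons that must be absorbed: 5.151e-5 / 0.494 = 1.043e-4 mol.
Incident photons needed: 1.043e-4 / 0.563 = 1.853e-4 mol.

1.85e-4 einstein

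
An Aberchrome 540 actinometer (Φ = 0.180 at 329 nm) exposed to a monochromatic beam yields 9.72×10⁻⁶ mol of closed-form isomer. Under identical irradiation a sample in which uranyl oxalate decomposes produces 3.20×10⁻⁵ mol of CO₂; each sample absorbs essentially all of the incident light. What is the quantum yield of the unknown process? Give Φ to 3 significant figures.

Φ = 0.593

Photons absorbed by the actinometer: 9.72×10⁻⁶ / 0.180 = 5.400×10⁻⁵ mol.
Φ(unknown) = 3.20×10⁻⁵ / 5.400×10⁻⁵ = 0.593.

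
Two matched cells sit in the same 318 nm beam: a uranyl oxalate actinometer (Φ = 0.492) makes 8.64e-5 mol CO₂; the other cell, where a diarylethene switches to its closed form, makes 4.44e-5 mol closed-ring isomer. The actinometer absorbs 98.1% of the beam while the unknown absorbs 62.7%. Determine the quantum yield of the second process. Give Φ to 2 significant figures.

Photons absorbed by the actinometer: 8.64e-5 / 0.492 = 1.756e-4 mol.
Incident flux: 1.756e-4 / 0.981 = 1.790e-4 einstein.
Absorbed by unknown: 0.627 × 1.790e-4 = 1.122e-4 mol.
Φ(unknown) = 4.44e-5 / 1.122e-4 = 0.40.

Φ = 0.40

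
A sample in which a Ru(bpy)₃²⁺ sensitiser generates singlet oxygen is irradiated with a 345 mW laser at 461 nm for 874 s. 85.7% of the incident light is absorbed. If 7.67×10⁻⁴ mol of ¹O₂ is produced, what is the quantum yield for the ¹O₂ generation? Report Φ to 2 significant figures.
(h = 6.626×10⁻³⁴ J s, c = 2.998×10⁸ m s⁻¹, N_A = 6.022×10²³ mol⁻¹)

Photon energy at 461 nm: hc/λ = (6.626×10⁻³⁴)(2.998×10⁸)/(461×10⁻⁹) = 4.309×10⁻¹⁹ J.
Energy delivered: (345 mW)(874 s) = 301.5 J.
Photons incident: 301.5 / 4.309×10⁻¹⁹ = 6.997×10²⁰, i.e. 6.997×10²⁰/6.022×10²³ = 0.001162 mol.
Photons absorbed: 0.857 × 0.001162 = 9.958×10⁻⁴ mol.
Φ = 7.67×10⁻⁴ mol / 9.958×10⁻⁴ mol photons = 0.77.

Φ = 0.77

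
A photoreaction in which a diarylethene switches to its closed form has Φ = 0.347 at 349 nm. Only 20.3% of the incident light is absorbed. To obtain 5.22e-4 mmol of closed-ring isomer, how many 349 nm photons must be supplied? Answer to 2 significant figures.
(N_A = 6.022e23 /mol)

4.5e18 photons

Product: 5.22e-4 mmol = 5.22e-7 mol.
Photons that must be absorbed: 5.22e-7 / 0.347 = 1.504e-6 mol.
Incident photons needed: 1.504e-6 / 0.203 = 7.409e-6 mol.
Photon count: 7.409e-6 × 6.022e23 = 4.5e18.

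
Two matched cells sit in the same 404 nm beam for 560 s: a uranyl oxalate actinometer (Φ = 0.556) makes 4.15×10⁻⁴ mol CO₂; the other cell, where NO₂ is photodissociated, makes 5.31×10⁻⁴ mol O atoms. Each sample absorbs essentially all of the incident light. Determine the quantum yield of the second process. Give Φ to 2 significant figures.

Photons absorbed by the actinometer: 4.15×10⁻⁴ / 0.556 = 7.464×10⁻⁴ mol.
Φ(unknown) = 5.31×10⁻⁴ / 7.464×10⁻⁴ = 0.71.

Φ = 0.71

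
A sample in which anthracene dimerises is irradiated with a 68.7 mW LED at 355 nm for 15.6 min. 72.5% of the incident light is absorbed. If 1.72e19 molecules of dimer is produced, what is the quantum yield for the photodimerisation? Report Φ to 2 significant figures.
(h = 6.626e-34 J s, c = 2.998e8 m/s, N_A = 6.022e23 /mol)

Product: 1.72e19 / 6.022e23 = 2.856e-5 mol.
Photon energy at 355 nm: hc/λ = (6.626e-34)(2.998e8)/(355e-9) = 5.596e-19 J.
Energy delivered: (68.7 mW)(936 s) = 64.30 J.
Photons incident: 64.30 / 5.596e-19 = 1.149e20, i.e. 1.149e20/6.022e23 = 1.908e-4 mol.
Photons absorbed: 0.725 × 1.908e-4 = 1.383e-4 mol.
Φ = 2.856e-5 mol / 1.383e-4 mol photons = 0.21.

Φ = 0.21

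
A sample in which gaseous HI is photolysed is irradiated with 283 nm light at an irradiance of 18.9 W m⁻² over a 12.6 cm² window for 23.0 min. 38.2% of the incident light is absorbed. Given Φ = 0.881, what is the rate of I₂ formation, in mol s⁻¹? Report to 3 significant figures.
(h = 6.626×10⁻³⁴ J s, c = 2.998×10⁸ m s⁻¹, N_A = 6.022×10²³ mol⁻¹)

1.90×10⁻⁸ mol s⁻¹

Photon energy at 283 nm: hc/λ = (6.626×10⁻³⁴)(2.998×10⁸)/(283×10⁻⁹) = 7.019×10⁻¹⁹ J.
Energy delivered: (18.9 W m⁻²)(12.6×10⁻⁴ m²)(1380 s) = 32.86 J.
Photons incident: 32.86 / 7.019×10⁻¹⁹ = 4.682×10¹⁹, i.e. 4.682×10¹⁹/6.022×10²³ = 7.775×10⁻⁵ mol.
Photons absorbed: 0.382 × 7.775×10⁻⁵ = 2.970×10⁻⁵ mol.
Product formed: 0.881 × 2.970×10⁻⁵ = 2.617×10⁻⁵ mol.
Rate: 2.617×10⁻⁵ / 1380 s = 1.90×10⁻⁸ mol s⁻¹.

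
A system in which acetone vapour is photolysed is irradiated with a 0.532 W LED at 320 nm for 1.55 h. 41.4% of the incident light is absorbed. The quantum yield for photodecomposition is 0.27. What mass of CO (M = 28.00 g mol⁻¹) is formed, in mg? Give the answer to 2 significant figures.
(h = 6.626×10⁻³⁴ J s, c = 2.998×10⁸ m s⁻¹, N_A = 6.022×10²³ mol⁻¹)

Photon energy at 320 nm: hc/λ = (6.626×10⁻³⁴)(2.998×10⁸)/(320×10⁻⁹) = 6.208×10⁻¹⁹ J.
Energy delivered: (0.532 W)(5580 s) = 2969 J.
Photons incident: 2969 / 6.208×10⁻¹⁹ = 4.783×10²¹, i.e. 4.783×10²¹/6.022×10²³ = 0.007943 mol.
Photons absorbed: 0.414 × 0.007943 = 0.003288 mol.
Product: Φ × n_abs = 0.27 × 0.003288 = 8.878×10⁻⁴ mol.
Mass: 8.878×10⁻⁴ × 28.00 = 0.02486 g = 25 mg.

25 mg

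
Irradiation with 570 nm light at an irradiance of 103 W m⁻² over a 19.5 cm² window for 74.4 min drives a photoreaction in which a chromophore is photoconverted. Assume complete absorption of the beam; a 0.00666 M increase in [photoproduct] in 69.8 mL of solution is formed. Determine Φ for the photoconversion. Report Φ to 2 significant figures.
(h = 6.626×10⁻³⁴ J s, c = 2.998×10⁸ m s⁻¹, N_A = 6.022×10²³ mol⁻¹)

Product: (0.00666 M)(0.0698 L) = 4.649×10⁻⁴ mol.
Photon energy at 570 nm: hc/λ = (6.626×10⁻³⁴)(2.998×10⁸)/(570×10⁻⁹) = 3.485×10⁻¹⁹ J.
Energy delivered: (103 W m⁻²)(19.5×10⁻⁴ m²)(4464 s) = 896.6 J.
Photons incident: 896.6 / 3.485×10⁻¹⁹ = 2.573×10²¹, i.e. 2.573×10²¹/6.022×10²³ = 0.004273 mol.
Φ = 4.649×10⁻⁴ mol / 0.004273 mol photons = 0.11.

Φ = 0.11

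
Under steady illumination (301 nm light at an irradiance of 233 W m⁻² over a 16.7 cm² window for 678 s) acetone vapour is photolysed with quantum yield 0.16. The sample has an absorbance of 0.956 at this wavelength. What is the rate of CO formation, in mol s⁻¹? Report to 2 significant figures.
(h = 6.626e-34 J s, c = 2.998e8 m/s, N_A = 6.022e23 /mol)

1.4e-7 mol s⁻¹

Photon energy at 301 nm: hc/λ = (6.626e-34)(2.998e8)/(301e-9) = 6.600e-19 J.
Energy delivered: (233 W m⁻²)(16.7e-4 m²)(678 s) = 263.8 J.
Photons incident: 263.8 / 6.600e-19 = 3.997e20, i.e. 3.997e20/6.022e23 = 6.637e-4 mol.
Fraction absorbed: 1 − 10^(−0.956) = 0.8893.
Photons absorbed: 0.8893 × 6.637e-4 = 5.902e-4 mol.
Product formed: 0.16 × 5.902e-4 = 9.443e-5 mol.
Rate: 9.443e-5 / 678 s = 1.4e-7 mol s⁻¹.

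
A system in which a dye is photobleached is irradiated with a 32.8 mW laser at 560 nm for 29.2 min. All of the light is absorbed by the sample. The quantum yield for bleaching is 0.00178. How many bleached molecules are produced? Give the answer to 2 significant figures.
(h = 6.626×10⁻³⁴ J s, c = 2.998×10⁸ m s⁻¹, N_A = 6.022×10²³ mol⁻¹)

2.9×10¹⁷ bleached molecules

Photon energy at 560 nm: hc/λ = (6.626×10⁻³⁴)(2.998×10⁸)/(560×10⁻⁹) = 3.547×10⁻¹⁹ J.
Energy delivered: (32.8 mW)(1752 s) = 57.47 J.
Photons incident: 57.47 / 3.547×10⁻¹⁹ = 1.620×10²⁰, i.e. 1.620×10²⁰/6.022×10²³ = 2.690×10⁻⁴ mol.
Product: Φ × n_abs = 0.00178 × 2.690×10⁻⁴ = 4.788×10⁻⁷ mol.
As a count: 4.788×10⁻⁷ × 6.022×10²³ = 2.9×10¹⁷.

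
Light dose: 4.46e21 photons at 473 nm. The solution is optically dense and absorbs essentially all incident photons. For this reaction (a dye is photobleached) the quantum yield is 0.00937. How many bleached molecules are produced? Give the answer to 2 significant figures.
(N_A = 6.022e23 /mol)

4.2e19 bleached molecules

Moles of photons: 4.46e21 / 6.022e23 = 0.007406 mol.
Product: Φ × n_abs = 0.00937 × 0.007406 = 6.939e-5 mol.
As a count: 6.939e-5 × 6.022e23 = 4.2e19.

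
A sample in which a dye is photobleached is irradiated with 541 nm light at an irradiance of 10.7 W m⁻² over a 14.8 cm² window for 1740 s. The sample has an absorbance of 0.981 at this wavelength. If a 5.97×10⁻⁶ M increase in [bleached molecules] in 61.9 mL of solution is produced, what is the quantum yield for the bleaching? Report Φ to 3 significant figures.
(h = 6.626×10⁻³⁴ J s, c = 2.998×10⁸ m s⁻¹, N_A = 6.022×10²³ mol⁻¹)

Φ = 0.00331

Product: (5.97×10⁻⁶ M)(0.0619 L) = 3.695×10⁻⁷ mol.
Photon energy at 541 nm: hc/λ = (6.626×10⁻³⁴)(2.998×10⁸)/(541×10⁻⁹) = 3.672×10⁻¹⁹ J.
Energy delivered: (10.7 W m⁻²)(14.8×10⁻⁴ m²)(1740 s) = 27.55 J.
Photons incident: 27.55 / 3.672×10⁻¹⁹ = 7.503×10¹⁹, i.e. 7.503×10¹⁹/6.022×10²³ = 1.246×10⁻⁴ mol.
Fraction absorbed: 1 − 10^(−0.981) = 0.8955.
Photons absorbed: 0.8955 × 1.246×10⁻⁴ = 1.116×10⁻⁴ mol.
Φ = 3.695×10⁻⁷ mol / 1.116×10⁻⁴ mol photons = 0.00331.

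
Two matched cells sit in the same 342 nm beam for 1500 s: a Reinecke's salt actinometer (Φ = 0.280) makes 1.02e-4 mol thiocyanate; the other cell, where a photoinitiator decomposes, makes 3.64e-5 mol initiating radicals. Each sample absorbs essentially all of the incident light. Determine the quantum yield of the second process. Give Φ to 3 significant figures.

Φ = 0.0999

Photons absorbed by the actinometer: 1.02e-4 / 0.280 = 3.643e-4 mol.
Φ(unknown) = 3.64e-5 / 3.643e-4 = 0.0999.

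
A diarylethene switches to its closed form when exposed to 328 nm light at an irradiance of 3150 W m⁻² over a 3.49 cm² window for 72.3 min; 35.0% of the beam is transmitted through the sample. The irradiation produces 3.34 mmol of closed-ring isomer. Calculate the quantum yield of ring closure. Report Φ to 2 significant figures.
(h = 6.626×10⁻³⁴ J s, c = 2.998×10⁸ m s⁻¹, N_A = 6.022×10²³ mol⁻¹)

Product: 3.34 mmol = 0.00334 mol.
Photon energy at 328 nm: hc/λ = (6.626×10⁻³⁴)(2.998×10⁸)/(328×10⁻⁹) = 6.056×10⁻¹⁹ J.
Energy delivered: (3150 W m⁻²)(3.49×10⁻⁴ m²)(4338 s) = 4769 J.
Photons incident: 4769 / 6.056×10⁻¹⁹ = 7.875×10²¹, i.e. 7.875×10²¹/6.022×10²³ = 0.01308 mol.
Fraction absorbed: 1 − 35.0/100 = 0.6500.
Photons absorbed: 0.6500 × 0.01308 = 0.008502 mol.
Φ = 0.00334 mol / 0.008502 mol photons = 0.39.

Φ = 0.39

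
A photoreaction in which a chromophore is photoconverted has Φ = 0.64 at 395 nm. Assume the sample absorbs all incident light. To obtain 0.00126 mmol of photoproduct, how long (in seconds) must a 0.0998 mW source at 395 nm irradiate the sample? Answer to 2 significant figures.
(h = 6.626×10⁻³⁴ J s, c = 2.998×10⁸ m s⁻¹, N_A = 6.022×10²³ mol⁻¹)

t ≈ 6000 s

Product: 0.00126 mmol = 1.26×10⁻⁶ mol.
Photons that must be absorbed: 1.26×10⁻⁶ / 0.64 = 1.969×10⁻⁶ mol.
Photon energy: hc/λ = 5.029×10⁻¹⁹ J; per mole, 3.028×10⁵ J mol⁻¹.
Energy required: 1.969×10⁻⁶ × 3.028×10⁵ = 0.5962 J.
Time: 0.5962 J / 9.98e-05 W = 6000 s.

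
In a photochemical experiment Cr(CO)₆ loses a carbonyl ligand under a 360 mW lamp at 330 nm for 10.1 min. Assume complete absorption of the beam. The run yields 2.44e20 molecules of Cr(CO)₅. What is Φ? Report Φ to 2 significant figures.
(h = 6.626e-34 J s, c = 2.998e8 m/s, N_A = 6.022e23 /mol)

Φ = 0.67

Product: 2.44e20 / 6.022e23 = 4.052e-4 mol.
Photon energy at 330 nm: hc/λ = (6.626e-34)(2.998e8)/(330e-9) = 6.020e-19 J.
Energy delivered: (360 mW)(606 s) = 218.2 J.
Photons incident: 218.2 / 6.020e-19 = 3.625e20, i.e. 3.625e20/6.022e23 = 6.020e-4 mol.
Φ = 4.052e-4 mol / 6.020e-4 mol photons = 0.67.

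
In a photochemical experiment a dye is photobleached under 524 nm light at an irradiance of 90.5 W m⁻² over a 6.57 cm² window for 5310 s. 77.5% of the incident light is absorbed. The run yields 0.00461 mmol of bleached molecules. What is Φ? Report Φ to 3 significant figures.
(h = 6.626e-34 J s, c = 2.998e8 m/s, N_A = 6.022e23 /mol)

Φ = 0.00430

Product: 0.00461 mmol = 4.61e-6 mol.
Photon energy at 524 nm: hc/λ = (6.626e-34)(2.998e8)/(524e-9) = 3.791e-19 J.
Energy delivered: (90.5 W m⁻²)(6.57e-4 m²)(5310 s) = 315.7 J.
Photons incident: 315.7 / 3.791e-19 = 8.328e20, i.e. 8.328e20/6.022e23 = 0.001383 mol.
Photons absorbed: 0.775 × 0.001383 = 0.001072 mol.
Φ = 4.61e-6 mol / 0.001072 mol photons = 0.00430.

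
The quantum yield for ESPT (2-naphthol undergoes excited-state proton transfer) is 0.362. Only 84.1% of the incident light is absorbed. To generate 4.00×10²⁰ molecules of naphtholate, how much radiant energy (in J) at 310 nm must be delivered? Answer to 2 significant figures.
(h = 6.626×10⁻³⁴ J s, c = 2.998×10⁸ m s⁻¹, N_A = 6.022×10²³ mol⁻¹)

840 J

Product: 4.00×10²⁰ / 6.022×10²³ = 6.642×10⁻⁴ mol.
Photons that must be absorbed: 6.642×10⁻⁴ / 0.362 = 0.001835 mol.
Incident photons needed: 0.001835 / 0.841 = 0.002182 mol.
Photon energy: hc/λ = 6.408×10⁻¹⁹ J; per mole, 3.859×10⁵ J mol⁻¹.
Energy required: 0.002182 × 3.859×10⁵ = 840 J.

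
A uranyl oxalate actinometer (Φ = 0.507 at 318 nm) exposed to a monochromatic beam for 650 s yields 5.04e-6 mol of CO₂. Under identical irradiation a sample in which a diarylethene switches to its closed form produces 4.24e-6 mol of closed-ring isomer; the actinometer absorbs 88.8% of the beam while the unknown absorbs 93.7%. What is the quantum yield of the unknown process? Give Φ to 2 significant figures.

Photons absorbed by the actinometer: 5.04e-6 / 0.507 = 9.941e-6 mol.
Incident flux: 9.941e-6 / 0.888 = 1.119e-5 einstein.
Absorbed by unknown: 0.937 × 1.119e-5 = 1.049e-5 mol.
Φ(unknown) = 4.24e-6 / 1.049e-5 = 0.40.

Φ = 0.40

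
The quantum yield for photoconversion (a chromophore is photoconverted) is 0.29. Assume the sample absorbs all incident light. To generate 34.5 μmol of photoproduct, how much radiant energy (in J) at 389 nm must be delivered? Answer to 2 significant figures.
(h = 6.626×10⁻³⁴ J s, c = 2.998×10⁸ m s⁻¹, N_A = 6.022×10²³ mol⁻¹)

Product: 34.5 μmol = 3.45×10⁻⁵ mol.
Photons that must be absorbed: 3.45×10⁻⁵ / 0.29 = 1.190×10⁻⁴ mol.
Photon energy: hc/λ = 5.107×10⁻¹⁹ J; per mole, 3.075×10⁵ J mol⁻¹.
Energy required: 1.190×10⁻⁴ × 3.075×10⁵ = 37 J.

37 J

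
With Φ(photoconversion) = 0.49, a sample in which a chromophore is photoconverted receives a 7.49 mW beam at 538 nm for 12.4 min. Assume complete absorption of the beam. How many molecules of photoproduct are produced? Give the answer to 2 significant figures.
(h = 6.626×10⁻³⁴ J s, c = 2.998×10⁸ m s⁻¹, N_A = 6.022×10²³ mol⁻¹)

7.4×10¹⁸ molecules

Photon energy at 538 nm: hc/λ = (6.626×10⁻³⁴)(2.998×10⁸)/(538×10⁻⁹) = 3.692×10⁻¹⁹ J.
Energy delivered: (7.49 mW)(744 s) = 5.573 J.
Photons incident: 5.573 / 3.692×10⁻¹⁹ = 1.509×10¹⁹, i.e. 1.509×10¹⁹/6.022×10²³ = 2.506×10⁻⁵ mol.
Product: Φ × n_abs = 0.49 × 2.506×10⁻⁵ = 1.228×10⁻⁵ mol.
As a count: 1.228×10⁻⁵ × 6.022×10²³ = 7.4×10¹⁸.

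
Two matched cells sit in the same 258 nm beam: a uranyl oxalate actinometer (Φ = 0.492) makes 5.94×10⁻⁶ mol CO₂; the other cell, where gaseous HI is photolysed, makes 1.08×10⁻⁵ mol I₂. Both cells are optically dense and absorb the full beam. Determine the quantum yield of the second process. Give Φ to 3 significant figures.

Φ = 0.895

Photons absorbed by the actinometer: 5.94×10⁻⁶ / 0.492 = 1.207×10⁻⁵ mol.
Φ(unknown) = 1.08×10⁻⁵ / 1.207×10⁻⁵ = 0.895.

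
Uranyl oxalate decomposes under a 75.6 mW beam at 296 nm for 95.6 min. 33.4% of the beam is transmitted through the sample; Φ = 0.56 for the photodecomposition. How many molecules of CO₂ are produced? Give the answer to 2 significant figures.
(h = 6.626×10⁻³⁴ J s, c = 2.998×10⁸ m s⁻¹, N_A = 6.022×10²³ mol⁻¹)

2.4×10²⁰ molecules

Photon energy at 296 nm: hc/λ = (6.626×10⁻³⁴)(2.998×10⁸)/(296×10⁻⁹) = 6.711×10⁻¹⁹ J.
Energy delivered: (75.6 mW)(5736 s) = 433.6 J.
Photons incident: 433.6 / 6.711×10⁻¹⁹ = 6.461×10²⁰, i.e. 6.461×10²⁰/6.022×10²³ = 0.001073 mol.
Fraction absorbed: 1 − 33.4/100 = 0.6660.
Photons absorbed: 0.6660 × 0.001073 = 7.146×10⁻⁴ mol.
Product: Φ × n_abs = 0.56 × 7.146×10⁻⁴ = 4.002×10⁻⁴ mol.
As a count: 4.002×10⁻⁴ × 6.022×10²³ = 2.4×10²⁰.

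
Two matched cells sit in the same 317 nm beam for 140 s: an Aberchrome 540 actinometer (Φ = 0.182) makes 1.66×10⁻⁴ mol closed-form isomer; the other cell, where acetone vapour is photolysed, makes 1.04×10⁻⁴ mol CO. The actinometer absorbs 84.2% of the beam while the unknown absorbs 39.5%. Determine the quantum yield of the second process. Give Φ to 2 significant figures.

Φ = 0.24

Photons absorbed by the actinometer: 1.66×10⁻⁴ / 0.182 = 9.121×10⁻⁴ mol.
Incident flux: 9.121×10⁻⁴ / 0.842 = 0.001083 einstein.
Absorbed by unknown: 0.395 × 0.001083 = 4.278×10⁻⁴ mol.
Φ(unknown) = 1.04×10⁻⁴ / 4.278×10⁻⁴ = 0.24.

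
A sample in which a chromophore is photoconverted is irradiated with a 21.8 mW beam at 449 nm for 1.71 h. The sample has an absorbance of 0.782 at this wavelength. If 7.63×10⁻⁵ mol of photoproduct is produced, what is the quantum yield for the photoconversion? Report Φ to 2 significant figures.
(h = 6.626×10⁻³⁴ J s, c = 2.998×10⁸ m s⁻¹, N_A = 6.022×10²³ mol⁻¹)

Photon energy at 449 nm: hc/λ = (6.626×10⁻³⁴)(2.998×10⁸)/(449×10⁻⁹) = 4.424×10⁻¹⁹ J.
Energy delivered: (21.8 mW)(6156 s) = 134.2 J.
Photons incident: 134.2 / 4.424×10⁻¹⁹ = 3.033×10²⁰, i.e. 3.033×10²⁰/6.022×10²³ = 5.037×10⁻⁴ mol.
Fraction absorbed: 1 − 10^(−0.782) = 0.8348.
Photons absorbed: 0.8348 × 5.037×10⁻⁴ = 4.205×10⁻⁴ mol.
Φ = 7.63×10⁻⁵ mol / 4.205×10⁻⁴ mol photons = 0.18.

Φ = 0.18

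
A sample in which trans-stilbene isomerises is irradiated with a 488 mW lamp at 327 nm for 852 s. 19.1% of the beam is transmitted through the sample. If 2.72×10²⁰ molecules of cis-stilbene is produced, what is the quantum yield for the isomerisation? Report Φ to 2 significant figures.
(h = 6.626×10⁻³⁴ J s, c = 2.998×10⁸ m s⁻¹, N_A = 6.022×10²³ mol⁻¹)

Φ = 0.49

Product: 2.72×10²⁰ / 6.022×10²³ = 4.517×10⁻⁴ mol.
Photon energy at 327 nm: hc/λ = (6.626×10⁻³⁴)(2.998×10⁸)/(327×10⁻⁹) = 6.075×10⁻¹⁹ J.
Energy delivered: (488 mW)(852 s) = 415.8 J.
Photons incident: 415.8 / 6.075×10⁻¹⁹ = 6.844×10²⁰, i.e. 6.844×10²⁰/6.022×10²³ = 0.001136 mol.
Fraction absorbed: 1 − 19.1/100 = 0.8090.
Photons absorbed: 0.8090 × 0.001136 = 9.190×10⁻⁴ mol.
Φ = 4.517×10⁻⁴ mol / 9.190×10⁻⁴ mol photons = 0.49.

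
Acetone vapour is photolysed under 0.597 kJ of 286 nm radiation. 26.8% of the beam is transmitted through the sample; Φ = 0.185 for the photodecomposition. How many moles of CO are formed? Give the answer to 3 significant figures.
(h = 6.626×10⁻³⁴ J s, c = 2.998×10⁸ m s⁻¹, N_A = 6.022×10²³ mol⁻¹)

1.93×10⁻⁴ mol

Photon energy at 286 nm: hc/λ = (6.626×10⁻³⁴)(2.998×10⁸)/(286×10⁻⁹) = 6.946×10⁻¹⁹ J.
Incident energy: 0.597 kJ = 597 J.
Photons incident: 597 / 6.946×10⁻¹⁹ = 8.595×10²⁰, i.e. 8.595×10²⁰/6.022×10²³ = 0.001427 mol.
Fraction absorbed: 1 − 26.8/100 = 0.7320.
Photons absorbed: 0.7320 × 0.001427 = 0.001045 mol.
Product: Φ × n_abs = 0.185 × 0.001045 = 1.933×10⁻⁴ mol.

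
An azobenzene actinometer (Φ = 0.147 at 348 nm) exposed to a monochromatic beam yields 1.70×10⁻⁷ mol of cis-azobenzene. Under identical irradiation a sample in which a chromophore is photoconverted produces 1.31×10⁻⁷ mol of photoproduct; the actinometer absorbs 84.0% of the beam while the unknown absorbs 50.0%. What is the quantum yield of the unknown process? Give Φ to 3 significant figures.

Photons absorbed by the actinometer: 1.70×10⁻⁷ / 0.147 = 1.156×10⁻⁶ mol.
Incident flux: 1.156×10⁻⁶ / 0.840 = 1.376×10⁻⁶ einstein.
Absorbed by unknown: 0.500 × 1.376×10⁻⁶ = 6.880×10⁻⁷ mol.
Φ(unknown) = 1.31×10⁻⁷ / 6.880×10⁻⁷ = 0.190.

Φ = 0.190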